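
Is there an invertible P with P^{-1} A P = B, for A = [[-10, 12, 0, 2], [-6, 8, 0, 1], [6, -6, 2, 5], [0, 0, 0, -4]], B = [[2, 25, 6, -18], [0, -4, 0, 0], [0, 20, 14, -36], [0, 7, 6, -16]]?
Yes.

Two matrices over a field are similar if and only if they have the same invariant factors.

Both A and B have characteristic polynomial (x - 2)^2(x + 4)^2 and minimal polynomial (x - 2)(x + 4)^2. Computing further, both have invariant factors x - 2, (x - 2)(x + 4)^2. Hence A and B are similar.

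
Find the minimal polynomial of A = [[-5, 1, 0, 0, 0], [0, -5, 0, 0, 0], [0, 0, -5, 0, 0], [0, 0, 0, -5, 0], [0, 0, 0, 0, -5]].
The characteristic polynomial factors as (x + 5)^5. The minimal polynomial is ∏(x - λ)^{k_λ} where k_λ is the size of the largest Jordan block at λ.

For λ = -5: rank(A + 5I) = 1, and the largest Jordan block has size 2 (the smallest k with rank((A + 5I)^k) = rank((A + 5I)^(k+1))).

So m_A(x) = (x + 5)^2.

m_A(x) = (x + 5)^2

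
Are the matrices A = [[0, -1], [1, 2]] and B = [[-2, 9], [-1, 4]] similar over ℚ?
Two matrices over a field are similar if and only if they have the same invariant factors.

Both A and B have characteristic polynomial (x - 1)^2 and minimal polynomial (x - 1)^2. Computing further, both have invariant factors (x - 1)^2. Hence A and B are similar.

Yes.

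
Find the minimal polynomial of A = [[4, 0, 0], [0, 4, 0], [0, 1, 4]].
The characteristic polynomial factors as (x - 4)^3. The minimal polynomial is ∏(x - λ)^{k_λ} where k_λ is the size of the largest Jordan block at λ.

For λ = 4: rank(A - 4I) = 1, and the largest Jordan block has size 2 (the smallest k with rank((A - 4I)^k) = rank((A - 4I)^(k+1))).

So m_A(x) = (x - 4)^2.

m_A(x) = (x - 4)^2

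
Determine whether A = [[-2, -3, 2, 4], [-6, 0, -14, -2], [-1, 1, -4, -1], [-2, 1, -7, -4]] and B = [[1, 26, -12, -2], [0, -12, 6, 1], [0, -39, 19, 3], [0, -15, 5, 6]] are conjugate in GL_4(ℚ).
trace(A) = -10 but trace(B) = 14. The trace is a similarity invariant, so A and B are not similar.

No.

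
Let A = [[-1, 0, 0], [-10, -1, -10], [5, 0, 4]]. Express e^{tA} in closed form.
e^{tA} = [[e^{-t}, 0, 0], [2*(1 - e^{5*t})*e^{-t}, e^{-t}, 2*(1 - e^{5*t})*e^{-t}], [(e^{5*t} - 1)*e^{-t}, 0, e^{4*t}]]

A has Jordan form J = [[-1, 0, 0], [0, -1, 0], [0, 0, 4]] with A = PJP^{-1}, so e^{tA} = P e^{tJ} P^{-1}.

For a Jordan block J_k(λ), e^{tJ_k(λ)} = e^{λt} · (I + tN + t^2 N^2/2! + ... + t^{k-1} N^{k-1}/(k-1)!) where N is the nilpotent superdiagonal part.

Assembling the blocks and conjugating back gives the entries of e^{tA} as shown above.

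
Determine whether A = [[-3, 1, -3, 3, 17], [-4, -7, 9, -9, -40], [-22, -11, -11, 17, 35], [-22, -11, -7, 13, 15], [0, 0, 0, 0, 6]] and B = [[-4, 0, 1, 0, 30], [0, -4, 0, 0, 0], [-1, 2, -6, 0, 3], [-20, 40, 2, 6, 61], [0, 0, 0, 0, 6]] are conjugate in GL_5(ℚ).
Two matrices over a field are similar if and only if they have the same invariant factors.

Both A and B have characteristic polynomial (x - 6)^2(x + 4)(x + 5)^2 and minimal polynomial (x - 6)^2(x + 4)(x + 5)^2. Computing further, both have invariant factors (x - 6)^2(x + 4)(x + 5)^2. Hence A and B are similar.

Yes.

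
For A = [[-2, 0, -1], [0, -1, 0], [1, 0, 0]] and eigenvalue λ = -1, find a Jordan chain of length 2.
v_1 = [[-1, -3, 2]]^T, v_2 = [[-1, 0, 1]]^T

We seek v_1 ∈ ker((A + I)^2) \ ker(A + I), then set v_{i+1} = (A + I) v_i.

One such chain is v_1 = [[-1, -3, 2]]^T, v_2 = [[-1, 0, 1]]^T. Check: (A + I) v_2 = [[0, 0, 0]]^T = 0.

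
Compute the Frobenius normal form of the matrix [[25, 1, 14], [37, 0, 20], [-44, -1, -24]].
R = [[0, 0, -10], [1, 0, 1], [0, 1, 1]]

The invariant factors of A (the non-unit diagonal entries of the Smith normal form of xI - A over ℚ[x]) are (x + 2)(x^2 - 3x + 5), each dividing the next. The characteristic polynomial is their product, (x + 2)(x^2 - 3x + 5).

The rational canonical form is the block-diagonal matrix of companion matrices C(f_i):
R = [[0, 0, -10], [1, 0, 1], [0, 1, 1]].

Note the characteristic polynomial does not split into linear factors over ℚ, so A has no Jordan form over ℚ; the rational canonical form exists over any field.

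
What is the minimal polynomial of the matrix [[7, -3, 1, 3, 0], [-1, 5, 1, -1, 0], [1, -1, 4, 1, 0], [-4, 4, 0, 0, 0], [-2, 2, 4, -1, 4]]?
The characteristic polynomial factors as (x - 4)^5. The minimal polynomial is ∏(x - λ)^{k_λ} where k_λ is the size of the largest Jordan block at λ.

For λ = 4: rank(A - 4I) = 3, and the largest Jordan block has size 3 (the smallest k with rank((A - 4I)^k) = rank((A - 4I)^(k+1))).

So m_A(x) = (x - 4)^3.

m_A(x) = (x - 4)^3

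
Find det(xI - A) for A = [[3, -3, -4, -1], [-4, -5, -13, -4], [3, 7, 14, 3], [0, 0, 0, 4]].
χ_A(x) = (x - 4)^4

xI - A = [[x - 3, 3, 4, 1], [4, x + 5, 13, 4], [-3, -7, x - 14, -3], [0, 0, 0, x - 4]].

Expanding det(xI - A) along the first row:
det(xI - A) = + (x - 3)·det([[x + 5, 13, 4], [-7, x - 14, -3], [0, 0, x - 4]]) - (3)·det([[4, 13, 4], [-3, x - 14, -3], [0, 0, x - 4]]) + (4)·det([[4, x + 5, 4], [-3, -7, -3], [0, 0, x - 4]]) - (1)·det([[4, x + 5, 13], [-3, -7, x - 14], [0, 0, 0]]).

Evaluating gives χ_A(x) = x^4 - 16x^3 + 96x^2 - 256x + 256 = (x - 4)^4.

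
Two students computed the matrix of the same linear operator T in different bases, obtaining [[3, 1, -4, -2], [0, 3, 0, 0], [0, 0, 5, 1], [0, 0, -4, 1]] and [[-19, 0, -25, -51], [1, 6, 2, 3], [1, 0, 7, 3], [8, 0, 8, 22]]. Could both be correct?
trace(A) = 12 but trace(B) = 16. The trace is a similarity invariant, so A and B are not similar.

No.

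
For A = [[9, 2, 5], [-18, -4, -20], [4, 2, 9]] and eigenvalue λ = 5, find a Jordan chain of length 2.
We seek v_1 ∈ ker((A - 5I)^2) \ ker(A - 5I), then set v_{i+1} = (A - 5I) v_i.

One such chain is v_1 = [[0, -2, 1]]^T, v_2 = [[1, -2, 0]]^T. Check: (A - 5I) v_2 = [[0, 0, 0]]^T = 0.

v_1 = [[0, -2, 1]]^T, v_2 = [[1, -2, 0]]^T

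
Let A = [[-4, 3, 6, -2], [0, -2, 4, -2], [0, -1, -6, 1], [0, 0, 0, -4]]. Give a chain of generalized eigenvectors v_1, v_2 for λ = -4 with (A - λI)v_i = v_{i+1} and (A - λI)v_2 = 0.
We seek v_1 ∈ ker((A + 4I)^2) \ ker(A + 4I), then set v_{i+1} = (A + 4I) v_i.

One such chain is v_1 = [[-1, 1, 0, 0]]^T, v_2 = [[3, 2, -1, 0]]^T. Check: (A + 4I) v_2 = [[0, 0, 0, 0]]^T = 0.

v_1 = [[-1, 1, 0, 0]]^T, v_2 = [[3, 2, -1, 0]]^T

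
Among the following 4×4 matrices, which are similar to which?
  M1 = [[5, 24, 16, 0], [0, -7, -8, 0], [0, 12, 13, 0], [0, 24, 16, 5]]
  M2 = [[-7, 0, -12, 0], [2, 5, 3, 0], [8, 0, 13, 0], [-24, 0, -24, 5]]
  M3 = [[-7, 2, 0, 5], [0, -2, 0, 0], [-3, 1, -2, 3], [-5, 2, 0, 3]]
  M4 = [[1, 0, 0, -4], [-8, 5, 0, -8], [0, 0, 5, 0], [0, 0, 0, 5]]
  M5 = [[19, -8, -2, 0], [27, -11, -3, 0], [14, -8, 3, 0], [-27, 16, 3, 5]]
Characteristic polynomials: χ_{M1} = (x - 5)^3(x - 1), χ_{M2} = (x - 5)^3(x - 1), χ_{M3} = (x + 2)^4, χ_{M4} = (x - 5)^3(x - 1), χ_{M5} = (x - 5)^3(x - 1).

{M1, M4}: invariant factors x - 5, x - 5, (x - 5)(x - 1).

{M2, M5}: invariant factors x - 5, (x - 5)^2(x - 1).

{M3}: invariant factors (x + 2)^2, (x + 2)^2.

Matrices are similar if and only if their invariant-factor lists agree; the partition into similarity classes is {M1, M4}, {M2, M5}, {M3}.

3 classes: {M1, M4}, {M2, M5}, {M3}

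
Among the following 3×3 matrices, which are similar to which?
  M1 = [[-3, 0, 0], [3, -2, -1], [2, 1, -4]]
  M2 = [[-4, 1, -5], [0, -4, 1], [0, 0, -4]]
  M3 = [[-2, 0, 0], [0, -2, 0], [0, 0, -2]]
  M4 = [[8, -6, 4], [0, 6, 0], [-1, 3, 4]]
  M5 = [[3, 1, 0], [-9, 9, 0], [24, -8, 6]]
4 classes: {M1}, {M2}, {M3}, {M4, M5}

Characteristic polynomials: χ_{M1} = (x + 3)^3, χ_{M2} = (x + 4)^3, χ_{M3} = (x + 2)^3, χ_{M4} = (x - 6)^3, χ_{M5} = (x - 6)^3.

{M1}: invariant factors (x + 3)^3.

{M2}: invariant factors (x + 4)^3.

{M3}: invariant factors x + 2, x + 2, x + 2.

{M4, M5}: invariant factors x - 6, (x - 6)^2.

Matrices are similar if and only if their invariant-factor lists agree; the partition into similarity classes is {M1}, {M2}, {M3}, {M4, M5}.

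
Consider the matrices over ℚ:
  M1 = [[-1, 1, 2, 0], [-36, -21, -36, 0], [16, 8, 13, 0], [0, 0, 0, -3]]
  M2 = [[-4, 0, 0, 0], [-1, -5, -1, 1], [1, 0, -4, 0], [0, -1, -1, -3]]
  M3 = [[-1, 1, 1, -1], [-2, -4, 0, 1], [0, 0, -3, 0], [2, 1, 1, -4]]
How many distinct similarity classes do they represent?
Characteristic polynomials: χ_{M1} = (x + 3)^4, χ_{M2} = (x + 4)^4, χ_{M3} = (x + 3)^4.

{M1}: invariant factors x + 3, x + 3, (x + 3)^2.

{M2}: invariant factors (x + 4)^2, (x + 4)^2.

{M3}: invariant factors x + 3, (x + 3)^3.

Matrices are similar if and only if their invariant-factor lists agree; the partition into similarity classes is {M1}, {M2}, {M3}.

3 classes: {M1}, {M2}, {M3}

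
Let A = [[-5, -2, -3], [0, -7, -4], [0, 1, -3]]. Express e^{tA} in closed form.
e^{tA} = [[e^{-5*t}, t*(t - 4)*e^{-5*t}/2, t*(t - 3)*e^{-5*t}], [0, (1 - 2*t)*e^{-5*t}, -4*t*e^{-5*t}], [0, t*e^{-5*t}, (2*t + 1)*e^{-5*t}]]

A has Jordan form J = [[-5, 1, 0], [0, -5, 1], [0, 0, -5]] with A = PJP^{-1}, so e^{tA} = P e^{tJ} P^{-1}.

For a Jordan block J_k(λ), e^{tJ_k(λ)} = e^{λt} · (I + tN + t^2 N^2/2! + ... + t^{k-1} N^{k-1}/(k-1)!) where N is the nilpotent superdiagonal part.

Assembling the blocks and conjugating back gives the entries of e^{tA} as shown above.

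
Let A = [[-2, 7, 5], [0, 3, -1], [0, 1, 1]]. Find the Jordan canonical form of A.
J = [[-2, 0, 0], [0, 2, 1], [0, 0, 2]]

The characteristic polynomial is det(xI - A) = (x - 2)^2(x + 2), so the eigenvalues are -2 (algebraic multiplicity 1), 2 (algebraic multiplicity 2).

For λ = -2: algebraic multiplicity 1 gives one 1×1 block.

For λ = 2: rank(A - 2I) = 2, rank((A - 2I)^2) = 1. The eigenspace has dimension 3 - 2 = 1, so there is 1 Jordan block; the rank sequence gives block sizes [2].

Assembling the blocks gives the Jordan form J above.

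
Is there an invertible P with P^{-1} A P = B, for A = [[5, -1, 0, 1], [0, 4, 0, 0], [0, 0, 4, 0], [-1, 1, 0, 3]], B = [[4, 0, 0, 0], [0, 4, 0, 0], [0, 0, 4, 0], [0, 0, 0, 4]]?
Both have characteristic polynomial (x - 4)^4, but the minimal polynomial of A is (x - 4)^2 while the minimal polynomial of B is x - 4. The minimal polynomial is a similarity invariant, so A and B are not similar.

No.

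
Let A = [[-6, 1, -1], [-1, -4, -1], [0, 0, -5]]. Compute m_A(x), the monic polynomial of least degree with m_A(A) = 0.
m_A(x) = (x + 5)^2

The characteristic polynomial factors as (x + 5)^3. The minimal polynomial is ∏(x - λ)^{k_λ} where k_λ is the size of the largest Jordan block at λ.

For λ = -5: rank(A + 5I) = 1, and the largest Jordan block has size 2 (the smallest k with rank((A + 5I)^k) = rank((A + 5I)^(k+1))).

So m_A(x) = (x + 5)^2.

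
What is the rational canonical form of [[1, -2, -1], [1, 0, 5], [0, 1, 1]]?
R = [[0, 0, -4], [1, 0, 2], [0, 1, 2]]

The invariant factors of A (the non-unit diagonal entries of the Smith normal form of xI - A over ℚ[x]) are (x - 2)(x^2 - 2), each dividing the next. The characteristic polynomial is their product, (x - 2)(x^2 - 2).

The rational canonical form is the block-diagonal matrix of companion matrices C(f_i):
R = [[0, 0, -4], [1, 0, 2], [0, 1, 2]].

Note the characteristic polynomial does not split into linear factors over ℚ, so A has no Jordan form over ℚ; the rational canonical form exists over any field.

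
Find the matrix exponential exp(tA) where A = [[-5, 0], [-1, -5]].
A has Jordan form J = [[-5, 1], [0, -5]] with A = PJP^{-1}, so e^{tA} = P e^{tJ} P^{-1}.

For a Jordan block J_k(λ), e^{tJ_k(λ)} = e^{λt} · (I + tN + t^2 N^2/2! + ... + t^{k-1} N^{k-1}/(k-1)!) where N is the nilpotent superdiagonal part.

Assembling the blocks and conjugating back gives the entries of e^{tA} as shown above.

e^{tA} = [[e^{-5*t}, 0], [-t*e^{-5*t}, e^{-5*t}]]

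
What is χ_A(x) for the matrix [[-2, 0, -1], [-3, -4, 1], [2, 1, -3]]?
xI - A = [[x + 2, 0, 1], [3, x + 4, -1], [-2, -1, x + 3]].

Expanding det(xI - A) along the first row:
det(xI - A) = + (x + 2)·det([[x + 4, -1], [-1, x + 3]]) - (0)·det([[3, -1], [-2, x + 3]]) + (1)·det([[3, x + 4], [-2, -1]]).

Evaluating gives χ_A(x) = x^3 + 9x^2 + 27x + 27 = (x + 3)^3.

χ_A(x) = (x + 3)^3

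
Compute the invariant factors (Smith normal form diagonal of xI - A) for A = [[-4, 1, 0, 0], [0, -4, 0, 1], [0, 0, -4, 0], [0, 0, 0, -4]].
x + 4, (x + 4)^3

The Jordan structure of A has elementary divisors (x + 4)^3, (x + 4). Arranging the block sizes at each eigenvalue in decreasing order and taking row products gives the invariant factors.

Invariant factors (smallest first, each dividing the next): x + 4, (x + 4)^3.

Check: the last factor (x + 4)^3 is the minimal polynomial, and the product (x + 4)^4 is the characteristic polynomial.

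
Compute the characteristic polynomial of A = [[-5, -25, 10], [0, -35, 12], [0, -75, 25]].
xI - A = [[x + 5, 25, -10], [0, x + 35, -12], [0, 75, x - 25]].

Expanding det(xI - A) along the first row:
det(xI - A) = + (x + 5)·det([[x + 35, -12], [75, x - 25]]) - (25)·det([[0, -12], [0, x - 25]]) + (-10)·det([[0, x + 35], [0, 75]]).

Evaluating gives χ_A(x) = x^3 + 15x^2 + 75x + 125 = (x + 5)^3.

χ_A(x) = (x + 5)^3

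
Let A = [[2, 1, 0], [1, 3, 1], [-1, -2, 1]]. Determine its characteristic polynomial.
χ_A(x) = (x - 2)^3

xI - A = [[x - 2, -1, 0], [-1, x - 3, -1], [1, 2, x - 1]].

Expanding det(xI - A) along the first row:
det(xI - A) = + (x - 2)·det([[x - 3, -1], [2, x - 1]]) - (-1)·det([[-1, -1], [1, x - 1]]) + (0)·det([[-1, x - 3], [1, 2]]).

Evaluating gives χ_A(x) = x^3 - 6x^2 + 12x - 8 = (x - 2)^3.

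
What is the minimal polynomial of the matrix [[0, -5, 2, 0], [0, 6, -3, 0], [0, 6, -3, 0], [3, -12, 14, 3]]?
m_A(x) = x^2(x - 3)^2

The characteristic polynomial factors as x^2(x - 3)^2. The minimal polynomial is ∏(x - λ)^{k_λ} where k_λ is the size of the largest Jordan block at λ.

For λ = 0: rank(A) = 3, and the largest Jordan block has size 2 (the smallest k with rank(A^k) = rank(A^(k+1))).
For λ = 3: rank(A - 3I) = 3, and the largest Jordan block has size 2 (the smallest k with rank((A - 3I)^k) = rank((A - 3I)^(k+1))).

So m_A(x) = x^2(x - 3)^2.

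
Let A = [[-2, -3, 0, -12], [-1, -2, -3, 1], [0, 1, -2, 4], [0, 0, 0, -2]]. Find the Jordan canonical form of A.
The characteristic polynomial is det(xI - A) = (x + 2)^4, so the eigenvalues are -2 (algebraic multiplicity 4).

For λ = -2: rank(A + 2I) = 2, rank((A + 2I)^2) = 1, rank((A + 2I)^3) = 0. The eigenspace has dimension 4 - 2 = 2, so there are 2 Jordan blocks; the rank sequence gives block sizes [3, 1].

Assembling the blocks gives the Jordan form J above.

J = [[-2, 1, 0, 0], [0, -2, 1, 0], [0, 0, -2, 0], [0, 0, 0, -2]]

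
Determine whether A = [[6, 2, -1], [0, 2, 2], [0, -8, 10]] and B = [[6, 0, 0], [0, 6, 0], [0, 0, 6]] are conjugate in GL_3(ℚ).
Both have characteristic polynomial (x - 6)^3, but the minimal polynomial of A is (x - 6)^2 while the minimal polynomial of B is x - 6. The minimal polynomial is a similarity invariant, so A and B are not similar.

No.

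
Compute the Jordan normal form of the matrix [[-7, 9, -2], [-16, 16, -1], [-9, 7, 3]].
The characteristic polynomial is det(xI - A) = (x - 4)^3, so the eigenvalues are 4 (algebraic multiplicity 3).

For λ = 4: rank(A - 4I) = 2, rank((A - 4I)^2) = 1, rank((A - 4I)^3) = 0. The eigenspace has dimension 3 - 2 = 1, so there is 1 Jordan block; the rank sequence gives block sizes [3].

Assembling the blocks gives the Jordan form J above.

J = [[4, 1, 0], [0, 4, 1], [0, 0, 4]]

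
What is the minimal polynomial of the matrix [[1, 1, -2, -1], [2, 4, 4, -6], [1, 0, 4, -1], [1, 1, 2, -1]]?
m_A(x) = (x - 2)^2

The characteristic polynomial factors as (x - 2)^4. The minimal polynomial is ∏(x - λ)^{k_λ} where k_λ is the size of the largest Jordan block at λ.

For λ = 2: rank(A - 2I) = 2, and the largest Jordan block has size 2 (the smallest k with rank((A - 2I)^k) = rank((A - 2I)^(k+1))).

So m_A(x) = (x - 2)^2.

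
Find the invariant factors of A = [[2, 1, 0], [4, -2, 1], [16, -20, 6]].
The Jordan structure of A has elementary divisors (x - 2)^3. Arranging the block sizes at each eigenvalue in decreasing order and taking row products gives the invariant factors.

Invariant factors (smallest first, each dividing the next): (x - 2)^3.

Check: the last factor (x - 2)^3 is the minimal polynomial, and the product (x - 2)^3 is the characteristic polynomial.

(x - 2)^3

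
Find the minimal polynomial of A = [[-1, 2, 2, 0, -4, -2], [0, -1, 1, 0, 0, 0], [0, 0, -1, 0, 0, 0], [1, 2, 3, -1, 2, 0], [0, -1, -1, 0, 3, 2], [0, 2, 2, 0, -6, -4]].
The characteristic polynomial factors as x(x + 1)^5. The minimal polynomial is ∏(x - λ)^{k_λ} where k_λ is the size of the largest Jordan block at λ.

For λ = -1: rank(A + I) = 4, and the largest Jordan block has size 3 (the smallest k with rank((A + I)^k) = rank((A + I)^(k+1))).
For λ = 0: rank(A) = 5, and the largest Jordan block has size 1 (the smallest k with rank(A^k) = rank(A^(k+1))).

So m_A(x) = x(x + 1)^3.

m_A(x) = x(x + 1)^3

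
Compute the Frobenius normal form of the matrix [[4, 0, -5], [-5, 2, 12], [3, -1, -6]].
The invariant factors of A (the non-unit diagonal entries of the Smith normal form of xI - A over ℚ[x]) are x^3 - x - 5, each dividing the next. The characteristic polynomial is their product, x^3 - x - 5.

The rational canonical form is the block-diagonal matrix of companion matrices C(f_i):
R = [[0, 0, 5], [1, 0, 1], [0, 1, 0]].

Note the characteristic polynomial does not split into linear factors over ℚ, so A has no Jordan form over ℚ; the rational canonical form exists over any field.

R = [[0, 0, 5], [1, 0, 1], [0, 1, 0]]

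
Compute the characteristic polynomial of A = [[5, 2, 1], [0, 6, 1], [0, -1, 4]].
xI - A = [[x - 5, -2, -1], [0, x - 6, -1], [0, 1, x - 4]].

Expanding det(xI - A) along the first row:
det(xI - A) = + (x - 5)·det([[x - 6, -1], [1, x - 4]]) - (-2)·det([[0, -1], [0, x - 4]]) + (-1)·det([[0, x - 6], [0, 1]]).

Evaluating gives χ_A(x) = x^3 - 15x^2 + 75x - 125 = (x - 5)^3.

χ_A(x) = (x - 5)^3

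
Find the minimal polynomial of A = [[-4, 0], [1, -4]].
The characteristic polynomial factors as (x + 4)^2. The minimal polynomial is ∏(x - λ)^{k_λ} where k_λ is the size of the largest Jordan block at λ.

For λ = -4: rank(A + 4I) = 1, and the largest Jordan block has size 2 (the smallest k with rank((A + 4I)^k) = rank((A + 4I)^(k+1))).

So m_A(x) = (x + 4)^2.

m_A(x) = (x + 4)^2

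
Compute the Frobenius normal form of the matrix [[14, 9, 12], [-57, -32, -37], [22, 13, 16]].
R = [[0, 0, 4], [1, 0, 6], [0, 1, -2]]

The invariant factors of A (the non-unit diagonal entries of the Smith normal form of xI - A over ℚ[x]) are (x - 2)(x^2 + 4x + 2), each dividing the next. The characteristic polynomial is their product, (x - 2)(x^2 + 4x + 2).

The rational canonical form is the block-diagonal matrix of companion matrices C(f_i):
R = [[0, 0, 4], [1, 0, 6], [0, 1, -2]].

Note the characteristic polynomial does not split into linear factors over ℚ, so A has no Jordan form over ℚ; the rational canonical form exists over any field.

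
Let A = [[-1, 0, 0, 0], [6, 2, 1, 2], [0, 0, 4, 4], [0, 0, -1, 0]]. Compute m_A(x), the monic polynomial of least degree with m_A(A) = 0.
m_A(x) = (x - 2)^2(x + 1)

The characteristic polynomial factors as (x - 2)^3(x + 1). The minimal polynomial is ∏(x - λ)^{k_λ} where k_λ is the size of the largest Jordan block at λ.

For λ = -1: rank(A + I) = 3, and the largest Jordan block has size 1 (the smallest k with rank((A + I)^k) = rank((A + I)^(k+1))).
For λ = 2: rank(A - 2I) = 2, and the largest Jordan block has size 2 (the smallest k with rank((A - 2I)^k) = rank((A - 2I)^(k+1))).

So m_A(x) = (x - 2)^2(x + 1).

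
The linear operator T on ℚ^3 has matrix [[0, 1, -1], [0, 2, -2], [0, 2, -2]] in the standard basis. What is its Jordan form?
J = [[0, 1, 0], [0, 0, 0], [0, 0, 0]]

The characteristic polynomial is det(xI - A) = x^3, so the eigenvalues are 0 (algebraic multiplicity 3).

For λ = 0: rank(A) = 1, rank(A^2) = 0. The eigenspace has dimension 3 - 1 = 2, so there are 2 Jordan blocks; the rank sequence gives block sizes [2, 1].

Assembling the blocks gives the Jordan form J above.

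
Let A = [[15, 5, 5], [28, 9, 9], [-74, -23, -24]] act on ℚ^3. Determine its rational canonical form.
The invariant factors of A (the non-unit diagonal entries of the Smith normal form of xI - A over ℚ[x]) are x^3 - 4x - 5, each dividing the next. The characteristic polynomial is their product, x^3 - 4x - 5.

The rational canonical form is the block-diagonal matrix of companion matrices C(f_i):
R = [[0, 0, 5], [1, 0, 4], [0, 1, 0]].

Note the characteristic polynomial does not split into linear factors over ℚ, so A has no Jordan form over ℚ; the rational canonical form exists over any field.

R = [[0, 0, 5], [1, 0, 4], [0, 1, 0]]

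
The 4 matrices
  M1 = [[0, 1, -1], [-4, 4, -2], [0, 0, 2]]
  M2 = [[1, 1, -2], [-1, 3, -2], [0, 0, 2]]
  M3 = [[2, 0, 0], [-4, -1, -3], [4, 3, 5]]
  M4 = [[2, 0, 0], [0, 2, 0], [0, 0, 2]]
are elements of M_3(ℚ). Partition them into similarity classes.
2 classes: {M1, M2, M3}, {M4}

Characteristic polynomials: χ_{M1} = (x - 2)^3, χ_{M2} = (x - 2)^3, χ_{M3} = (x - 2)^3, χ_{M4} = (x - 2)^3.

{M1, M2, M3}: invariant factors x - 2, (x - 2)^2.

{M4}: invariant factors x - 2, x - 2, x - 2.

Matrices are similar if and only if their invariant-factor lists agree; the partition into similarity classes is {M1, M2, M3}, {M4}.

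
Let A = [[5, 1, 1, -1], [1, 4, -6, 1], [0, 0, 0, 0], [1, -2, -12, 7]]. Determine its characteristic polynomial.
xI - A = [[x - 5, -1, -1, 1], [-1, x - 4, 6, -1], [0, 0, x, 0], [-1, 2, 12, x - 7]].

Expanding det(xI - A) along the first row:
det(xI - A) = + (x - 5)·det([[x - 4, 6, -1], [0, x, 0], [2, 12, x - 7]]) - (-1)·det([[-1, 6, -1], [0, x, 0], [-1, 12, x - 7]]) + (-1)·det([[-1, x - 4, -1], [0, 0, 0], [-1, 2, x - 7]]) - (1)·det([[-1, x - 4, 6], [0, 0, x], [-1, 2, 12]]).

Evaluating gives χ_A(x) = x^4 - 16x^3 + 85x^2 - 150x = x(x - 6)(x - 5)^2.

χ_A(x) = x(x - 6)(x - 5)^2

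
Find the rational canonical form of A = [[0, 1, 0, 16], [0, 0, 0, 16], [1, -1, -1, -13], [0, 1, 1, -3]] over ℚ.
R = [[0, 0, 0, 16], [1, 0, 0, 16], [0, 1, 0, 0], [0, 0, 1, -4]]

The invariant factors of A (the non-unit diagonal entries of the Smith normal form of xI - A over ℚ[x]) are (x - 2)(x + 2)^3, each dividing the next. The characteristic polynomial is their product, (x - 2)(x + 2)^3.

The rational canonical form is the block-diagonal matrix of companion matrices C(f_i):
R = [[0, 0, 0, 16], [1, 0, 0, 16], [0, 1, 0, 0], [0, 0, 1, -4]].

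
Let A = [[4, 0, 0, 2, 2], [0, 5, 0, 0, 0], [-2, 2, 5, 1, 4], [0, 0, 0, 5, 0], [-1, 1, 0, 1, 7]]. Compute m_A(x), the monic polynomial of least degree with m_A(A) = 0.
m_A(x) = (x - 6)(x - 5)^2

The characteristic polynomial factors as (x - 6)(x - 5)^4. The minimal polynomial is ∏(x - λ)^{k_λ} where k_λ is the size of the largest Jordan block at λ.

For λ = 5: rank(A - 5I) = 3, and the largest Jordan block has size 2 (the smallest k with rank((A - 5I)^k) = rank((A - 5I)^(k+1))).
For λ = 6: rank(A - 6I) = 4, and the largest Jordan block has size 1 (the smallest k with rank((A - 6I)^k) = rank((A - 6I)^(k+1))).

So m_A(x) = (x - 6)(x - 5)^2.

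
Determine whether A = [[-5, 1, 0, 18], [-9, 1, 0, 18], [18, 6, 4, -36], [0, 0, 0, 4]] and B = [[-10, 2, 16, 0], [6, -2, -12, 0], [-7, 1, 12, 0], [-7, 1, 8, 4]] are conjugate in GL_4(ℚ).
Yes.

Two matrices over a field are similar if and only if they have the same invariant factors.

Both A and B have characteristic polynomial (x - 4)^2(x + 2)^2 and minimal polynomial (x - 4)(x + 2)^2. Computing further, both have invariant factors x - 4, (x - 4)(x + 2)^2. Hence A and B are similar.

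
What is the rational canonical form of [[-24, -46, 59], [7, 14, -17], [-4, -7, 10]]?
The invariant factors of A (the non-unit diagonal entries of the Smith normal form of xI - A over ℚ[x]) are x^3 + 3x - 1, each dividing the next. The characteristic polynomial is their product, x^3 + 3x - 1.

The rational canonical form is the block-diagonal matrix of companion matrices C(f_i):
R = [[0, 0, 1], [1, 0, -3], [0, 1, 0]].

Note the characteristic polynomial does not split into linear factors over ℚ, so A has no Jordan form over ℚ; the rational canonical form exists over any field.

R = [[0, 0, 1], [1, 0, -3], [0, 1, 0]]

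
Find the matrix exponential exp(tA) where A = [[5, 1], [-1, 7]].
e^{tA} = [[(1 - t)*e^{6*t}, t*e^{6*t}], [-t*e^{6*t}, (t + 1)*e^{6*t}]]

A has Jordan form J = [[6, 1], [0, 6]] with A = PJP^{-1}, so e^{tA} = P e^{tJ} P^{-1}.

For a Jordan block J_k(λ), e^{tJ_k(λ)} = e^{λt} · (I + tN + t^2 N^2/2! + ... + t^{k-1} N^{k-1}/(k-1)!) where N is the nilpotent superdiagonal part.

Assembling the blocks and conjugating back gives the entries of e^{tA} as shown above.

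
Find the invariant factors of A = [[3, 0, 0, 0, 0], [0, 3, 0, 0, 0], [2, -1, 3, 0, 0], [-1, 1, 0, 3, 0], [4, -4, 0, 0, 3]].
The Jordan structure of A has elementary divisors (x - 3)^2, (x - 3)^2, (x - 3). Arranging the block sizes at each eigenvalue in decreasing order and taking row products gives the invariant factors.

Invariant factors (smallest first, each dividing the next): x - 3, (x - 3)^2, (x - 3)^2.

Check: the last factor (x - 3)^2 is the minimal polynomial, and the product (x - 3)^5 is the characteristic polynomial.

x - 3, (x - 3)^2, (x - 3)^2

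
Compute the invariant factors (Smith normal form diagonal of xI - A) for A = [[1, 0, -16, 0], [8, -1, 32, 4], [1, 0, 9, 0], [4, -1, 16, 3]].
(x - 5)^2(x - 1)^2

The Jordan structure of A has elementary divisors (x - 1)^2, (x - 5)^2. Arranging the block sizes at each eigenvalue in decreasing order and taking row products gives the invariant factors.

Invariant factors (smallest first, each dividing the next): (x - 5)^2(x - 1)^2.

Check: the last factor (x - 5)^2(x - 1)^2 is the minimal polynomial, and the product (x - 5)^2(x - 1)^2 is the characteristic polynomial.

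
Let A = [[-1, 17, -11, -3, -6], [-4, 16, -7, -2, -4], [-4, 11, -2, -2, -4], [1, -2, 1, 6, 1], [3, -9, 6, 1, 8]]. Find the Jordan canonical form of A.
The characteristic polynomial is det(xI - A) = (x - 6)^2(x - 5)^3, so the eigenvalues are 5 (algebraic multiplicity 3), 6 (algebraic multiplicity 2).

For λ = 5: rank(A - 5I) = 3, rank((A - 5I)^2) = 2. The eigenspace has dimension 5 - 3 = 2, so there are 2 Jordan blocks; the rank sequence gives block sizes [2, 1].

For λ = 6: rank(A - 6I) = 4, rank((A - 6I)^2) = 3. The eigenspace has dimension 5 - 4 = 1, so there is 1 Jordan block; the rank sequence gives block sizes [2].

Assembling the blocks gives the Jordan form J above.

J = [[5, 1, 0, 0, 0], [0, 5, 0, 0, 0], [0, 0, 5, 0, 0], [0, 0, 0, 6, 1], [0, 0, 0, 0, 6]]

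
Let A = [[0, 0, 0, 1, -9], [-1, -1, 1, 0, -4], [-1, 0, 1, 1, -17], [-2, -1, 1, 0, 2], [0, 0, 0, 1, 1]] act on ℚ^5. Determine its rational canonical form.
R = [[0, 0, 0, 0, -10], [1, 0, 0, 0, -5], [0, 1, 0, 0, 5], [0, 0, 1, 0, 2], [0, 0, 0, 1, 1]]

The invariant factors of A (the non-unit diagonal entries of the Smith normal form of xI - A over ℚ[x]) are (x - 2)(x + 1)(x^3 - 5), each dividing the next. The characteristic polynomial is their product, (x - 2)(x + 1)(x^3 - 5).

The rational canonical form is the block-diagonal matrix of companion matrices C(f_i):
R = [[0, 0, 0, 0, -10], [1, 0, 0, 0, -5], [0, 1, 0, 0, 5], [0, 0, 1, 0, 2], [0, 0, 0, 1, 1]].

Note the characteristic polynomial does not split into linear factors over ℚ, so A has no Jordan form over ℚ; the rational canonical form exists over any field.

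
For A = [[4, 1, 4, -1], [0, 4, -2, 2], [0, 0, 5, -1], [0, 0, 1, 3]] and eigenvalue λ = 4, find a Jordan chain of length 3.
We seek v_1 ∈ ker((A - 4I)^3) \ ker((A - 4I)^2), then set v_{i+1} = (A - 4I) v_i.

One such chain is v_1 = [[-2, 0, 1, 0]]^T, v_2 = [[4, -2, 1, 1]]^T, v_3 = [[1, 0, 0, 0]]^T. Check: (A - 4I) v_3 = [[0, 0, 0, 0]]^T = 0.

v_1 = [[-2, 0, 1, 0]]^T, v_2 = [[4, -2, 1, 1]]^T, v_3 = [[1, 0, 0, 0]]^T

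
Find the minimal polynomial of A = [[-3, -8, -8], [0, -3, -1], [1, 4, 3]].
The characteristic polynomial factors as (x + 1)^3. The minimal polynomial is ∏(x - λ)^{k_λ} where k_λ is the size of the largest Jordan block at λ.

For λ = -1: rank(A + I) = 2, and the largest Jordan block has size 3 (the smallest k with rank((A + I)^k) = rank((A + I)^(k+1))).

So m_A(x) = (x + 1)^3.

m_A(x) = (x + 1)^3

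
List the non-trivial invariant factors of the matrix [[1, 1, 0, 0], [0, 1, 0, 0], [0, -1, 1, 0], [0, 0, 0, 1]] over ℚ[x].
x - 1, x - 1, (x - 1)^2

The Jordan structure of A has elementary divisors (x - 1)^2, (x - 1), (x - 1). Arranging the block sizes at each eigenvalue in decreasing order and taking row products gives the invariant factors.

Invariant factors (smallest first, each dividing the next): x - 1, x - 1, (x - 1)^2.

Check: the last factor (x - 1)^2 is the minimal polynomial, and the product (x - 1)^4 is the characteristic polynomial.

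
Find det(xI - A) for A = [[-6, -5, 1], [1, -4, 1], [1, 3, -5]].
χ_A(x) = (x + 5)^3

xI - A = [[x + 6, 5, -1], [-1, x + 4, -1], [-1, -3, x + 5]].

Expanding det(xI - A) along the first row:
det(xI - A) = + (x + 6)·det([[x + 4, -1], [-3, x + 5]]) - (5)·det([[-1, -1], [-1, x + 5]]) + (-1)·det([[-1, x + 4], [-1, -3]]).

Evaluating gives χ_A(x) = x^3 + 15x^2 + 75x + 125 = (x + 5)^3.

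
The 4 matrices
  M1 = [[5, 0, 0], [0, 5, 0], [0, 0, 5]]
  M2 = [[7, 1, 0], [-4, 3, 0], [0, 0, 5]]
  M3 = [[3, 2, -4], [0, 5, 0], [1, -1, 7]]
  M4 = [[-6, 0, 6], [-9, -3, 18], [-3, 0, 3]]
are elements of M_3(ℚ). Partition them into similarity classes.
Characteristic polynomials: χ_{M1} = (x - 5)^3, χ_{M2} = (x - 5)^3, χ_{M3} = (x - 5)^3, χ_{M4} = x(x + 3)^2.

{M1}: invariant factors x - 5, x - 5, x - 5.

{M2, M3}: invariant factors x - 5, (x - 5)^2.

{M4}: invariant factors x + 3, x(x + 3).

Matrices are similar if and only if their invariant-factor lists agree; the partition into similarity classes is {M1}, {M2, M3}, {M4}.

3 classes: {M1}, {M2, M3}, {M4}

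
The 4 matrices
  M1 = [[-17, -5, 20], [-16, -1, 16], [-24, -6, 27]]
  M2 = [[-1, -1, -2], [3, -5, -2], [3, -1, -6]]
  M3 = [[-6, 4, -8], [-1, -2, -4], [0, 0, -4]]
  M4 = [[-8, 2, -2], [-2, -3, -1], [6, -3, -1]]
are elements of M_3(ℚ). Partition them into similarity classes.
2 classes: {M1}, {M2, M3, M4}

Characteristic polynomials: χ_{M1} = (x - 3)^3, χ_{M2} = (x + 4)^3, χ_{M3} = (x + 4)^3, χ_{M4} = (x + 4)^3.

{M1}: invariant factors x - 3, (x - 3)^2.

{M2, M3, M4}: invariant factors x + 4, (x + 4)^2.

Matrices are similar if and only if their invariant-factor lists agree; the partition into similarity classes is {M1}, {M2, M3, M4}.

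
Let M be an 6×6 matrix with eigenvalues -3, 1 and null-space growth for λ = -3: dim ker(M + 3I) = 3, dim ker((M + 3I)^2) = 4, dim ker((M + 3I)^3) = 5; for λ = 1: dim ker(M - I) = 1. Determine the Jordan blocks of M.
Jordan blocks: (-3, 3), (-3, 1), (-3, 1), (1, 1)

λ = -3: successive nullity increments [3, 1, 1] count blocks of size ≥ k; block sizes are [3, 1, 1].
λ = 1: successive nullity increments [1] count blocks of size ≥ k; block sizes are [1].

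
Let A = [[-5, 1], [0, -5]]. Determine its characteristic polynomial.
χ_A(x) = (x + 5)^2

xI - A = [[x + 5, -1], [0, x + 5]].

Expanding det(xI - A) along the first row:
det(xI - A) = + (x + 5)·det([[x + 5]]) - (-1)·det([[0]]).

Evaluating gives χ_A(x) = x^2 + 10x + 25 = (x + 5)^2.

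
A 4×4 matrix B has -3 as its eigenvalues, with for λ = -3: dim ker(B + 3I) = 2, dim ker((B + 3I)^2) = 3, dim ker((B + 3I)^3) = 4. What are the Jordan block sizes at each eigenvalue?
Jordan blocks: (-3, 3), (-3, 1)

λ = -3: successive nullity increments [2, 1, 1] count blocks of size ≥ k; block sizes are [3, 1].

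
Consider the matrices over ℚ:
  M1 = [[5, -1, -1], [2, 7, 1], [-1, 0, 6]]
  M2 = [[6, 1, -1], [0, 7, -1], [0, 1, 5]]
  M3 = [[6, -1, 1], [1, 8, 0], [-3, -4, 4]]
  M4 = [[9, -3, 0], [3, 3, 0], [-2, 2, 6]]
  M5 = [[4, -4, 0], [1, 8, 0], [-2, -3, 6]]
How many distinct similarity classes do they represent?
2 classes: {M1, M3, M5}, {M2, M4}

Characteristic polynomials: χ_{M1} = (x - 6)^3, χ_{M2} = (x - 6)^3, χ_{M3} = (x - 6)^3, χ_{M4} = (x - 6)^3, χ_{M5} = (x - 6)^3.

{M1, M3, M5}: invariant factors (x - 6)^3.

{M2, M4}: invariant factors x - 6, (x - 6)^2.

Matrices are similar if and only if their invariant-factor lists agree; the partition into similarity classes is {M1, M3, M5}, {M2, M4}.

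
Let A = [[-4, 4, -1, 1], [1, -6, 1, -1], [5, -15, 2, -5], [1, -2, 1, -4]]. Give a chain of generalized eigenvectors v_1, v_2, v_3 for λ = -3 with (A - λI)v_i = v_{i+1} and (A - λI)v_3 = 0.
We seek v_1 ∈ ker((A + 3I)^3) \ ker((A + 3I)^2), then set v_{i+1} = (A + 3I) v_i.

One such chain is v_1 = [[0, 0, 1, 0]]^T, v_2 = [[-1, 1, 5, 1]]^T, v_3 = [[1, 0, 0, 1]]^T. Check: (A + 3I) v_3 = [[0, 0, 0, 0]]^T = 0.

v_1 = [[0, 0, 1, 0]]^T, v_2 = [[-1, 1, 5, 1]]^T, v_3 = [[1, 0, 0, 1]]^T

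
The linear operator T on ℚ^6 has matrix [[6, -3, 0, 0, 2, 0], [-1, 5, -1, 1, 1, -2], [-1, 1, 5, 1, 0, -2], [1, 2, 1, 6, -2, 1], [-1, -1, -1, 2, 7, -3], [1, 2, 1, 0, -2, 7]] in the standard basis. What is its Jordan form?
The characteristic polynomial is det(xI - A) = (x - 6)^6, so the eigenvalues are 6 (algebraic multiplicity 6).

For λ = 6: rank(A - 6I) = 4, rank((A - 6I)^2) = 2, rank((A - 6I)^3) = 0. The eigenspace has dimension 6 - 4 = 2, so there are 2 Jordan blocks; the rank sequence gives block sizes [3, 3].

Assembling the blocks gives the Jordan form J above.

J = [[6, 1, 0, 0, 0, 0], [0, 6, 1, 0, 0, 0], [0, 0, 6, 0, 0, 0], [0, 0, 0, 6, 1, 0], [0, 0, 0, 0, 6, 1], [0, 0, 0, 0, 0, 6]]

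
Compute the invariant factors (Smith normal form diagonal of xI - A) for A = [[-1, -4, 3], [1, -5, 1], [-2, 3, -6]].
The Jordan structure of A has elementary divisors (x + 4)^3. Arranging the block sizes at each eigenvalue in decreasing order and taking row products gives the invariant factors.

Invariant factors (smallest first, each dividing the next): (x + 4)^3.

Check: the last factor (x + 4)^3 is the minimal polynomial, and the product (x + 4)^3 is the characteristic polynomial.

(x + 4)^3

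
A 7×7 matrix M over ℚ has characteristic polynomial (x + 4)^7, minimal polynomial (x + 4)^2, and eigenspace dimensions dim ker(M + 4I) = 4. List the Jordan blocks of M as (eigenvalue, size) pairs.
λ = -4: algebraic multiplicity 7 (exponent in χ_M), largest block size 2 (exponent in m_M), 4 blocks (geometric multiplicity). These force block sizes [2, 2, 2, 1].

Jordan blocks: (-4, 2), (-4, 2), (-4, 2), (-4, 1)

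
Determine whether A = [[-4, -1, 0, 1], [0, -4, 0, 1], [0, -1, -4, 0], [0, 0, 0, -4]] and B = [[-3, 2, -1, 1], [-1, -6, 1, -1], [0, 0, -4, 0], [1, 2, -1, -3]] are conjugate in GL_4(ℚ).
No.

Both have characteristic polynomial (x + 4)^4, but the minimal polynomial of A is (x + 4)^3 while the minimal polynomial of B is (x + 4)^2. The minimal polynomial is a similarity invariant, so A and B are not similar.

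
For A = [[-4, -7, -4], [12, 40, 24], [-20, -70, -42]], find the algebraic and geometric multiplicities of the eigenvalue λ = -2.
algebraic multiplicity 3, geometric multiplicity 2

The characteristic polynomial is (x + 2)^3, so the factor x + 2 appears with exponent 3: the algebraic multiplicity is 3.

rank(A + 2I) = 1, so the eigenspace has dimension 3 - 1 = 2: the geometric multiplicity is 2.

Since 2 < 3, A is not diagonalizable.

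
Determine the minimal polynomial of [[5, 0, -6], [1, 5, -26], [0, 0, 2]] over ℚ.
The characteristic polynomial factors as (x - 5)^2(x - 2). The minimal polynomial is ∏(x - λ)^{k_λ} where k_λ is the size of the largest Jordan block at λ.

For λ = 2: rank(A - 2I) = 2, and the largest Jordan block has size 1 (the smallest k with rank((A - 2I)^k) = rank((A - 2I)^(k+1))).
For λ = 5: rank(A - 5I) = 2, and the largest Jordan block has size 2 (the smallest k with rank((A - 5I)^k) = rank((A - 5I)^(k+1))).

So m_A(x) = (x - 5)^2(x - 2).

m_A(x) = (x - 5)^2(x - 2)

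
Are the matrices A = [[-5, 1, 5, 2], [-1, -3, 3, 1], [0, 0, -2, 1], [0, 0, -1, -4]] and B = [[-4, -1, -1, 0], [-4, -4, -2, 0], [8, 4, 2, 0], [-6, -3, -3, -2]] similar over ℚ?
trace(A) = -14 but trace(B) = -8. The trace is a similarity invariant, so A and B are not similar.

No.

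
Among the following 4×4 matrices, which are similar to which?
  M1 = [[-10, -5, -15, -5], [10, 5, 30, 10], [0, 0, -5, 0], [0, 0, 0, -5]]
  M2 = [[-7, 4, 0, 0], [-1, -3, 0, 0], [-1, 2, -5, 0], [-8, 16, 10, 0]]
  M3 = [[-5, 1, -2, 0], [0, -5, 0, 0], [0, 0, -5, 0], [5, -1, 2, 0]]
Characteristic polynomials: χ_{M1} = x(x + 5)^3, χ_{M2} = x(x + 5)^3, χ_{M3} = x(x + 5)^3.

{M1}: invariant factors x + 5, x + 5, x(x + 5).

{M2, M3}: invariant factors x + 5, x(x + 5)^2.

Matrices are similar if and only if their invariant-factor lists agree; the partition into similarity classes is {M1}, {M2, M3}.

2 classes: {M1}, {M2, M3}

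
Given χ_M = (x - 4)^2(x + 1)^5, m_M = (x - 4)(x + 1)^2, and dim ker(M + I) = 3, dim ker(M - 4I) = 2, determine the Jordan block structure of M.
Jordan blocks: (-1, 2), (-1, 2), (-1, 1), (4, 1), (4, 1)

λ = -1: algebraic multiplicity 5 (exponent in χ_M), largest block size 2 (exponent in m_M), 3 blocks (geometric multiplicity). These force block sizes [2, 2, 1].
λ = 4: algebraic multiplicity 2 (exponent in χ_M), largest block size 1 (exponent in m_M), 2 blocks (geometric multiplicity). These force block sizes [1, 1].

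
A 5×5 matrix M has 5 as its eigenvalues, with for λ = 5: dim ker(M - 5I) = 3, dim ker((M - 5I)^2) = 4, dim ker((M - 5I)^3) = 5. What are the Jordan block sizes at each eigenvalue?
Jordan blocks: (5, 3), (5, 1), (5, 1)

λ = 5: successive nullity increments [3, 1, 1] count blocks of size ≥ k; block sizes are [3, 1, 1].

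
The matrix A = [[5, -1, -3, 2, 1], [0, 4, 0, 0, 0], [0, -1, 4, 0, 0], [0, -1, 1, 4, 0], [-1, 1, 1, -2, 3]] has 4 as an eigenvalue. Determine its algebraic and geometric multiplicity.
The characteristic polynomial is (x - 4)^5, so the factor x - 4 appears with exponent 5: the algebraic multiplicity is 5.

rank(A - 4I) = 3, so the eigenspace has dimension 5 - 3 = 2: the geometric multiplicity is 2.

Since 2 < 5, A is not diagonalizable.

algebraic multiplicity 5, geometric multiplicity 2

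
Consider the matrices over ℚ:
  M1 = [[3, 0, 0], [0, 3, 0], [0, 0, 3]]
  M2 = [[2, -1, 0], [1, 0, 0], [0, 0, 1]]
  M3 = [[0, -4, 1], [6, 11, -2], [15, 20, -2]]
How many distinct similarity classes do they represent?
3 classes: {M1}, {M2}, {M3}

Characteristic polynomials: χ_{M1} = (x - 3)^3, χ_{M2} = (x - 1)^3, χ_{M3} = (x - 3)^3.

{M1}: invariant factors x - 3, x - 3, x - 3.

{M2}: invariant factors x - 1, (x - 1)^2.

{M3}: invariant factors x - 3, (x - 3)^2.

Matrices are similar if and only if their invariant-factor lists agree; the partition into similarity classes is {M1}, {M2}, {M3}.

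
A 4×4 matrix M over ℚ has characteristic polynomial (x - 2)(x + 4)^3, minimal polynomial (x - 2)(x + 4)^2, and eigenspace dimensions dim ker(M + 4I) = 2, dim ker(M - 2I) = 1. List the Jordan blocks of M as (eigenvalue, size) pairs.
λ = -4: algebraic multiplicity 3 (exponent in χ_M), largest block size 2 (exponent in m_M), 2 blocks (geometric multiplicity). These force block sizes [2, 1].
λ = 2: algebraic multiplicity 1 (exponent in χ_M), largest block size 1 (exponent in m_M), 1 block (geometric multiplicity). This forces block sizes [1].

Jordan blocks: (-4, 2), (-4, 1), (2, 1)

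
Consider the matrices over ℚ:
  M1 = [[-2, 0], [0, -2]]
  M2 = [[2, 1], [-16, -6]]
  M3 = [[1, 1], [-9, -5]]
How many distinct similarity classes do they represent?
Characteristic polynomials: χ_{M1} = (x + 2)^2, χ_{M2} = (x + 2)^2, χ_{M3} = (x + 2)^2.

{M1}: invariant factors x + 2, x + 2.

{M2, M3}: invariant factors (x + 2)^2.

Matrices are similar if and only if their invariant-factor lists agree; the partition into similarity classes is {M1}, {M2, M3}.

2 classes: {M1}, {M2, M3}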